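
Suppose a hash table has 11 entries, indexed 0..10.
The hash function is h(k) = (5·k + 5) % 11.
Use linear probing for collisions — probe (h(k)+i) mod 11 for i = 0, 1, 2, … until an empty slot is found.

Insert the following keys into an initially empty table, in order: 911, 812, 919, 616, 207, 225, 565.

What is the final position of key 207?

8

911 hashes to 6; slot 6 is free → place at 6.
812 hashes to 6; 6 taken → place at 7.
919 hashes to 2; slot 2 is free → place at 2.
616 hashes to 5; slot 5 is free → place at 5.
207 hashes to 6; 6,7 taken → place at 8.
225 hashes to 8; 8 taken → place at 9.
565 hashes to 3; slot 3 is free → place at 3.
Table: [_, _, 919, 565, _, 616, 911, 812, 207, 225, _]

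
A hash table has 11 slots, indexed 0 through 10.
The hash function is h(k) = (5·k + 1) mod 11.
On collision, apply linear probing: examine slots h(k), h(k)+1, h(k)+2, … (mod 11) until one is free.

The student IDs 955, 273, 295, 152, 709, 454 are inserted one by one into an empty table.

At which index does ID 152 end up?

5

955: h=2 => slot 2
273: h=2, probe 2,3 => slot 3
295: h=2, probe 2,3,4 => slot 4
152: h=2, probe 2,3,4,5 => slot 5
709: h=4, probe 4,5,6 => slot 6
454: h=5, probe 5,6,7 => slot 7
Table: [—, —, 955, 273, 295, 152, 709, 454, —, —, —]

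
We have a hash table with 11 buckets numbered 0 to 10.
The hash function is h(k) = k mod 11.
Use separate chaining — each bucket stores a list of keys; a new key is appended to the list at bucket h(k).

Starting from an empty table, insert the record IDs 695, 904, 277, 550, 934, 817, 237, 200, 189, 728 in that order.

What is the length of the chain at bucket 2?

6

695 → bucket 2
904 → bucket 2 (collision)
277 → bucket 2 (collision)
550 → bucket 0
934 → bucket 10
817 → bucket 3
237 → bucket 6
200 → bucket 2 (collision)
189 → bucket 2 (collision)
728 → bucket 2 (collision)
Final buckets:
0: 550
1: -
2: 695 -> 904 -> 277 -> 200 -> 189 -> 728
3: 817
4: -
5: -
6: 237
7: -
8: -
9: -
10: 934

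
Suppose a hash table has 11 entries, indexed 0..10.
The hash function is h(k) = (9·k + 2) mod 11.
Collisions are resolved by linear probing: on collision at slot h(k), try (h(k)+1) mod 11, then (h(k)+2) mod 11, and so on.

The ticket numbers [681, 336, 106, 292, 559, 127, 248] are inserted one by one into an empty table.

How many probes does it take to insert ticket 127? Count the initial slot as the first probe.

Insert 681: h=4, slot 4 empty → index 4.
Insert 336: h=1, slot 1 empty → index 1.
Insert 106: h=10, slot 10 empty → index 10.
Insert 292: h=1, slot 1 occupied → index 2.
Insert 559: h=6, slot 6 empty → index 6.
Insert 127: h=1, slots 1,2 occupied → index 3.
Insert 248: h=1, slots 1,2,3,4 occupied → index 5.
Table: [—, 336, 292, 127, 681, 248, 559, —, —, —, 106]

3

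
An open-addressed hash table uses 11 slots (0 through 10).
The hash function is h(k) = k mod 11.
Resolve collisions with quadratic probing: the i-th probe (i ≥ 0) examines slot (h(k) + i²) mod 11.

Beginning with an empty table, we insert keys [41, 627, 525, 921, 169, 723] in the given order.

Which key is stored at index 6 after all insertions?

723

Insert 41: h=8, slot 8 empty -> index 8.
Insert 627: h=0, slot 0 empty -> index 0.
Insert 525: h=8, slot 8 occupied -> index 9.
Insert 921: h=8, slots 8,9 occupied -> index 1.
Insert 169: h=4, slot 4 empty -> index 4.
Insert 723: h=8, slots 8,9,1 occupied -> index 6.
Table: [627, 921, _, _, 169, _, 723, _, 41, 525, _]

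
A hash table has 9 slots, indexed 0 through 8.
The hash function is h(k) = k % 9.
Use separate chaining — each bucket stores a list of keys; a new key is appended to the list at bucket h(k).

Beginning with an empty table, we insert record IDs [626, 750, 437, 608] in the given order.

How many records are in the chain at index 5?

3

Insert 626: h=5, bucket 5 empty -> new chain.
Insert 750: h=3, bucket 3 empty -> new chain.
Insert 437: h=5, bucket 5 nonempty -> append to chain.
Insert 608: h=5, bucket 5 nonempty -> append to chain.
Final buckets:
0: -
1: -
2: -
3: 750
4: -
5: 626 -> 437 -> 608
6: -
7: -
8: -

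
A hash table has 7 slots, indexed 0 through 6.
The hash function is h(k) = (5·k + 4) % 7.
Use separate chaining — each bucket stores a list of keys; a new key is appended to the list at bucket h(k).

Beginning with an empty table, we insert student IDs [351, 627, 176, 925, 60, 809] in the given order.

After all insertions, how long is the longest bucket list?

351 -> bucket 2
627 -> bucket 3
176 -> bucket 2 (collision)
925 -> bucket 2 (collision)
60 -> bucket 3 (collision)
809 -> bucket 3 (collision)
Final buckets:
0: —
1: —
2: 351 -> 176 -> 925
3: 627 -> 60 -> 809
4: —
5: —
6: —

3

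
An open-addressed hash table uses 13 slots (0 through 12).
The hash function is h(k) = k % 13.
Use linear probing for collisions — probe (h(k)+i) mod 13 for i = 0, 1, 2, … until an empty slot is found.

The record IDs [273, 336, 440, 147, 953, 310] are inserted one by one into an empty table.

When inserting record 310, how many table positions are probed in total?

273: h=0 => slot 0
336: h=11 => slot 11
440: h=11, probe 11,12 => slot 12
147: h=4 => slot 4
953: h=4, probe 4,5 => slot 5
310: h=11, probe 11,12,0,1 => slot 1
Table: [273, 310, ., ., 147, 953, ., ., ., ., ., 336, 440]

4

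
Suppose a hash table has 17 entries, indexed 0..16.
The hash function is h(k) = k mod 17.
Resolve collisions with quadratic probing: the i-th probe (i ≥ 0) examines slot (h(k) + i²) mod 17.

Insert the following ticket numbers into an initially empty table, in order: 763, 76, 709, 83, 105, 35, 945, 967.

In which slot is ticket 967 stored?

Insert 763: h=15, slot 15 empty → index 15.
Insert 76: h=8, slot 8 empty → index 8.
Insert 709: h=12, slot 12 empty → index 12.
Insert 83: h=15, slot 15 occupied → index 16.
Insert 105: h=3, slot 3 empty → index 3.
Insert 35: h=1, slot 1 empty → index 1.
Insert 945: h=10, slot 10 empty → index 10.
Insert 967: h=15, slots 15,16 occupied → index 2.
Table: [∅, 35, 967, 105, ∅, ∅, ∅, ∅, 76, ∅, 945, ∅, 709, ∅, ∅, 763, 83]

2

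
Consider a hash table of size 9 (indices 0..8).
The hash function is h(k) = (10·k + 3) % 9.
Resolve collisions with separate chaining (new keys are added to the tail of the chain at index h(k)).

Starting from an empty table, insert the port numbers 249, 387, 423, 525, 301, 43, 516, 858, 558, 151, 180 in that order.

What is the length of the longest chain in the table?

4

249 → bucket 0
387 → bucket 3
423 → bucket 3 (collision)
525 → bucket 6
301 → bucket 7
43 → bucket 1
516 → bucket 6 (collision)
858 → bucket 6 (collision)
558 → bucket 3 (collision)
151 → bucket 1 (collision)
180 → bucket 3 (collision)
Final buckets:
0: 249
1: 43 -> 151
2: .
3: 387 -> 423 -> 558 -> 180
4: .
5: .
6: 525 -> 516 -> 858
7: 301
8: .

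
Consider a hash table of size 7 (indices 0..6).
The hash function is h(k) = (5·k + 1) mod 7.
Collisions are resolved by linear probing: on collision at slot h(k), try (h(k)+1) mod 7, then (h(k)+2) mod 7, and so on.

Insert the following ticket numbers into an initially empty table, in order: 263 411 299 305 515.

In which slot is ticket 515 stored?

2

Insert 263: h=0, slot 0 empty -> index 0.
Insert 411: h=5, slot 5 empty -> index 5.
Insert 299: h=5, slot 5 occupied -> index 6.
Insert 305: h=0, slot 0 occupied -> index 1.
Insert 515: h=0, slots 0,1 occupied -> index 2.
Table: [263, 305, 515, —, —, 411, 299]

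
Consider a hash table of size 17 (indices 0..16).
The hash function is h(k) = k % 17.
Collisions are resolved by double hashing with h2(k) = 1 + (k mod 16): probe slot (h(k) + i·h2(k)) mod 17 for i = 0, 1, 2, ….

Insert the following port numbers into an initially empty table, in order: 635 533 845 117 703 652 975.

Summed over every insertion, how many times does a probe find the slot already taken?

635 hashes to 6; slot 6 is free → place at 6.
533 hashes to 6, h2=6; 6 taken → place at 12.
845 hashes to 12, h2=14; 12 taken → place at 9.
117 hashes to 15; slot 15 is free → place at 15.
703 hashes to 6, h2=16; 6 taken → place at 5.
652 hashes to 6, h2=13; 6 taken → place at 2.
975 hashes to 6, h2=16; 6,5 taken → place at 4.
Table: [., ., 652, ., 975, 703, 635, ., ., 845, ., ., 533, ., ., 117, .]

6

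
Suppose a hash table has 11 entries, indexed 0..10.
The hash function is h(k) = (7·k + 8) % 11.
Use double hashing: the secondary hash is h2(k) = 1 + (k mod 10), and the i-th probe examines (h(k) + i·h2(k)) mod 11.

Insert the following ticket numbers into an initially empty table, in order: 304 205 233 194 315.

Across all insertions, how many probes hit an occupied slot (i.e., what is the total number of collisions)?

4

Insert 304: h=2, slot 2 empty -> index 2.
Insert 205: h=2, h2=6, slot 2 occupied -> index 8.
Insert 233: h=0, slot 0 empty -> index 0.
Insert 194: h=2, h2=5, slot 2 occupied -> index 7.
Insert 315: h=2, h2=6, slots 2,8 occupied -> index 3.
Table: [233, ∅, 304, 315, ∅, ∅, ∅, 194, 205, ∅, ∅]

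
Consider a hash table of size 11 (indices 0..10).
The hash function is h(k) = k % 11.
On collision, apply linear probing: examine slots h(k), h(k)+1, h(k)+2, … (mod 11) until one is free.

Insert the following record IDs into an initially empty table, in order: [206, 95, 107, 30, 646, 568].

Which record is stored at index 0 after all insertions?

Insert 206: h=8, slot 8 empty -> index 8.
Insert 95: h=7, slot 7 empty -> index 7.
Insert 107: h=8, slot 8 occupied -> index 9.
Insert 30: h=8, slots 8,9 occupied -> index 10.
Insert 646: h=8, slots 8,9,10 occupied -> index 0.
Insert 568: h=7, slots 7,8,9,10,0 occupied -> index 1.
Table: [646, 568, ., ., ., ., ., 95, 206, 107, 30]

646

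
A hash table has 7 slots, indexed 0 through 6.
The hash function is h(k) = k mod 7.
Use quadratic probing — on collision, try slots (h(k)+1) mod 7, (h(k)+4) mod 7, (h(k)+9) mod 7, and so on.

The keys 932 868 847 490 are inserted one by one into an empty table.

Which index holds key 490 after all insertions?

932: h=1 => slot 1
868: h=0 => slot 0
847: h=0, probe 0,1,4 => slot 4
490: h=0, probe 0,1,4,2 => slot 2
Table: [868, 932, 490, ∅, 847, ∅, ∅]

2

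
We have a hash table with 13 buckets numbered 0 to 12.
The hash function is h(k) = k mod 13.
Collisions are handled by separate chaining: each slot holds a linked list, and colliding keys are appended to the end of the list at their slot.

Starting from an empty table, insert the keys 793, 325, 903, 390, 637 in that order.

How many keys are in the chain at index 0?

793 → bucket 0
325 → bucket 0 (collision)
903 → bucket 6
390 → bucket 0 (collision)
637 → bucket 0 (collision)
Final buckets:
0: 793 -> 325 -> 390 -> 637
1: -
2: -
3: -
4: -
5: -
6: 903
7: -
8: -
9: -
10: -
11: -
12: -

4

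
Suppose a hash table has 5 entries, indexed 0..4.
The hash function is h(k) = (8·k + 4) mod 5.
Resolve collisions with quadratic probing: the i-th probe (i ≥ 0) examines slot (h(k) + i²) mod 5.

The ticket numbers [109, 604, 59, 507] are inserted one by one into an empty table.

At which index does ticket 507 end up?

4

109 hashes to 1; slot 1 is free => place at 1.
604 hashes to 1; 1 taken => place at 2.
59 hashes to 1; 1,2 taken => place at 0.
507 hashes to 0; 0,1 taken => place at 4.
Table: [59, 109, 604, ∅, 507]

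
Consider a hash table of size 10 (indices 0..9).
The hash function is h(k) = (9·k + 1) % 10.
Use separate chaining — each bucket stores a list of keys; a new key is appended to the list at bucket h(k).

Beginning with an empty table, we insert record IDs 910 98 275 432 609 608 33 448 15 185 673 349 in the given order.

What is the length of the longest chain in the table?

910 → bucket 1
98 → bucket 3
275 → bucket 6
432 → bucket 9
609 → bucket 2
608 → bucket 3 (collision)
33 → bucket 8
448 → bucket 3 (collision)
15 → bucket 6 (collision)
185 → bucket 6 (collision)
673 → bucket 8 (collision)
349 → bucket 2 (collision)
Final buckets:
0: -
1: 910
2: 609 -> 349
3: 98 -> 608 -> 448
4: -
5: -
6: 275 -> 15 -> 185
7: -
8: 33 -> 673
9: 432

3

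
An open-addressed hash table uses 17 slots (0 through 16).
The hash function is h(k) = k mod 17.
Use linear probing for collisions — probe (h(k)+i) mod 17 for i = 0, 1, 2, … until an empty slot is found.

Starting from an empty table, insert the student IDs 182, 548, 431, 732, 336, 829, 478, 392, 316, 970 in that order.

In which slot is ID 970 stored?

5

182 hashes to 12; slot 12 is free => place at 12.
548 hashes to 4; slot 4 is free => place at 4.
431 hashes to 6; slot 6 is free => place at 6.
732 hashes to 1; slot 1 is free => place at 1.
336 hashes to 13; slot 13 is free => place at 13.
829 hashes to 13; 13 taken => place at 14.
478 hashes to 2; slot 2 is free => place at 2.
392 hashes to 1; 1,2 taken => place at 3.
316 hashes to 10; slot 10 is free => place at 10.
970 hashes to 1; 1,2,3,4 taken => place at 5.
Table: [—, 732, 478, 392, 548, 970, 431, —, —, —, 316, —, 182, 336, 829, —, —]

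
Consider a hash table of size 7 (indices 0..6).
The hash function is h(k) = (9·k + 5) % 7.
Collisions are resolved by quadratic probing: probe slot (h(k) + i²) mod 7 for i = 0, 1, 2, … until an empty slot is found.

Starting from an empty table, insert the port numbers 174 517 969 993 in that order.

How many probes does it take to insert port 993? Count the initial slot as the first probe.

3

174 hashes to 3; slot 3 is free → place at 3.
517 hashes to 3; 3 taken → place at 4.
969 hashes to 4; 4 taken → place at 5.
993 hashes to 3; 3,4 taken → place at 0.
Table: [993, ., ., 174, 517, 969, .]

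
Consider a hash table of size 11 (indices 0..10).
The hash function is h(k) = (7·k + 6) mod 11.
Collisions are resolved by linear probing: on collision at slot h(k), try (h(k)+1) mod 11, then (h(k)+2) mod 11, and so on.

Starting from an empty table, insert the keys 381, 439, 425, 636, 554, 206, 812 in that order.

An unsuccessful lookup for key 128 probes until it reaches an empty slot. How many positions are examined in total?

6

Insert 381: h=0, slot 0 empty → index 0.
Insert 439: h=10, slot 10 empty → index 10.
Insert 425: h=0, slot 0 occupied → index 1.
Insert 636: h=3, slot 3 empty → index 3.
Insert 554: h=1, slot 1 occupied → index 2.
Insert 206: h=7, slot 7 empty → index 7.
Insert 812: h=3, slot 3 occupied → index 4.
Table: [381, 425, 554, 636, 812, —, —, 206, —, —, 439]
Lookup 128: h=0, probe 0,1,2,3,4,5 → slot 5 empty, not found.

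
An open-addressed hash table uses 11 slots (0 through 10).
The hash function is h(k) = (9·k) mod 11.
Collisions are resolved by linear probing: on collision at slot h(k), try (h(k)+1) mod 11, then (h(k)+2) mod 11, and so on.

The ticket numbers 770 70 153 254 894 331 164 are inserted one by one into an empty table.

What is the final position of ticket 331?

10

770 hashes to 0; slot 0 is free -> place at 0.
70 hashes to 3; slot 3 is free -> place at 3.
153 hashes to 2; slot 2 is free -> place at 2.
254 hashes to 9; slot 9 is free -> place at 9.
894 hashes to 5; slot 5 is free -> place at 5.
331 hashes to 9; 9 taken -> place at 10.
164 hashes to 2; 2,3 taken -> place at 4.
Table: [770, _, 153, 70, 164, 894, _, _, _, 254, 331]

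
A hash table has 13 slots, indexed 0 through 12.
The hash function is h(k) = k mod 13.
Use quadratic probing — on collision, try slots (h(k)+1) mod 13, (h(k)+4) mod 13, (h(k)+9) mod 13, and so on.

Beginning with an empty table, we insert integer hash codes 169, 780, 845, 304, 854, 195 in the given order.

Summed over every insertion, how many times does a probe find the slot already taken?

169: h=0 => slot 0
780: h=0, probe 0,1 => slot 1
845: h=0, probe 0,1,4 => slot 4
304: h=5 => slot 5
854: h=9 => slot 9
195: h=0, probe 0,1,4,9,3 => slot 3
Table: [169, 780, _, 195, 845, 304, _, _, _, 854, _, _, _]

7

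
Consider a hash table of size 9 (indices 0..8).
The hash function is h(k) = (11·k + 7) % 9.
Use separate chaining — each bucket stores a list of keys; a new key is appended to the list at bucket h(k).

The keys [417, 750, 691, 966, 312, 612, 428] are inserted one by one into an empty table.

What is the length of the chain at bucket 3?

1

Insert 417: h=4, bucket 4 empty → new chain.
Insert 750: h=4, bucket 4 nonempty → append to chain.
Insert 691: h=3, bucket 3 empty → new chain.
Insert 966: h=4, bucket 4 nonempty → append to chain.
Insert 312: h=1, bucket 1 empty → new chain.
Insert 612: h=7, bucket 7 empty → new chain.
Insert 428: h=8, bucket 8 empty → new chain.
Final buckets:
0: -
1: 312
2: -
3: 691
4: 417 -> 750 -> 966
5: -
6: -
7: 612
8: 428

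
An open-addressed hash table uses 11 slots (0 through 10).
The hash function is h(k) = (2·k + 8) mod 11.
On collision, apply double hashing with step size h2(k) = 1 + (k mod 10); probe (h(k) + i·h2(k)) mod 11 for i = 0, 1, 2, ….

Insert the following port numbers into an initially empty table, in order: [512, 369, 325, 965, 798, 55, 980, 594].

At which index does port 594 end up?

1

512 hashes to 9; slot 9 is free => place at 9.
369 hashes to 9, h2=10; 9 taken => place at 8.
325 hashes to 9, h2=6; 9 taken => place at 4.
965 hashes to 2; slot 2 is free => place at 2.
798 hashes to 9, h2=9; 9 taken => place at 7.
55 hashes to 8, h2=6; 8 taken => place at 3.
980 hashes to 10; slot 10 is free => place at 10.
594 hashes to 8, h2=5; 8,2,7 taken => place at 1.
Table: [—, 594, 965, 55, 325, —, —, 798, 369, 512, 980]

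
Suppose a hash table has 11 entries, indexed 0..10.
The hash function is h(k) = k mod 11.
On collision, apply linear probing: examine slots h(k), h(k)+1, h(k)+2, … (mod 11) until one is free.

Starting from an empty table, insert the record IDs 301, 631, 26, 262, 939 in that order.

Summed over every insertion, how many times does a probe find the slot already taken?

301: h=4 → slot 4
631: h=4, probe 4,5 → slot 5
26: h=4, probe 4,5,6 → slot 6
262: h=9 → slot 9
939: h=4, probe 4,5,6,7 → slot 7
Table: [_, _, _, _, 301, 631, 26, 939, _, 262, _]

6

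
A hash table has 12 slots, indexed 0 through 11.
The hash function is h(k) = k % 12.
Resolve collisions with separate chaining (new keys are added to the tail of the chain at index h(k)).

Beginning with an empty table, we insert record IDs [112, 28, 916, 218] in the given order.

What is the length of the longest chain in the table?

3

Insert 112: h=4, bucket 4 empty -> new chain.
Insert 28: h=4, bucket 4 nonempty -> append to chain.
Insert 916: h=4, bucket 4 nonempty -> append to chain.
Insert 218: h=2, bucket 2 empty -> new chain.
Final buckets:
0: —
1: —
2: 218
3: —
4: 112 -> 28 -> 916
5: —
6: —
7: —
8: —
9: —
10: —
11: —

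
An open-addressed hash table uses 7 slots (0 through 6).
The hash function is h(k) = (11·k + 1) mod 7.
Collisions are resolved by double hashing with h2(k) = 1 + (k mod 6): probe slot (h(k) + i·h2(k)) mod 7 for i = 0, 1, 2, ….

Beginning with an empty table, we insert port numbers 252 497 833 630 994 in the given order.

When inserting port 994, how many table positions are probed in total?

Insert 252: h=1, slot 1 empty -> index 1.
Insert 497: h=1, h2=6, slot 1 occupied -> index 0.
Insert 833: h=1, h2=6, slots 1,0 occupied -> index 6.
Insert 630: h=1, h2=1, slot 1 occupied -> index 2.
Insert 994: h=1, h2=5, slots 1,6 occupied -> index 4.
Table: [497, 252, 630, -, 994, -, 833]

3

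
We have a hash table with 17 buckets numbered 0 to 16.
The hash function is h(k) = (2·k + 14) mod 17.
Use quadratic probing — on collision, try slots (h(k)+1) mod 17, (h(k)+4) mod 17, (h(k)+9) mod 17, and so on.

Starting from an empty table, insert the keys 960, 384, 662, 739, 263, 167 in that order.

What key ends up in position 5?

263

960 hashes to 13; slot 13 is free => place at 13.
384 hashes to 0; slot 0 is free => place at 0.
662 hashes to 12; slot 12 is free => place at 12.
739 hashes to 13; 13 taken => place at 14.
263 hashes to 13; 13,14,0 taken => place at 5.
167 hashes to 8; slot 8 is free => place at 8.
Table: [384, ., ., ., ., 263, ., ., 167, ., ., ., 662, 960, 739, ., .]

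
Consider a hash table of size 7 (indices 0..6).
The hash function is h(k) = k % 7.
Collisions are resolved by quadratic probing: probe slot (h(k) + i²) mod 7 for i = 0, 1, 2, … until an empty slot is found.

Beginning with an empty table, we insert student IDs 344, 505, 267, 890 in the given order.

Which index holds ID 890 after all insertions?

344 hashes to 1; slot 1 is free → place at 1.
505 hashes to 1; 1 taken → place at 2.
267 hashes to 1; 1,2 taken → place at 5.
890 hashes to 1; 1,2,5 taken → place at 3.
Table: [_, 344, 505, 890, _, 267, _]

3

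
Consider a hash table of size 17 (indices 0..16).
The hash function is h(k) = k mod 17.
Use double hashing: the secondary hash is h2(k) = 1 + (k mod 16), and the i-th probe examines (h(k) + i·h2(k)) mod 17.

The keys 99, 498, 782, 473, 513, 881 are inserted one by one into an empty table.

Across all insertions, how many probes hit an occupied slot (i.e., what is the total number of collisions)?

Insert 99: h=14, slot 14 empty => index 14.
Insert 498: h=5, slot 5 empty => index 5.
Insert 782: h=0, slot 0 empty => index 0.
Insert 473: h=14, h2=10, slot 14 occupied => index 7.
Insert 513: h=3, slot 3 empty => index 3.
Insert 881: h=14, h2=2, slot 14 occupied => index 16.
Table: [782, _, _, 513, _, 498, _, 473, _, _, _, _, _, _, 99, _, 881]

2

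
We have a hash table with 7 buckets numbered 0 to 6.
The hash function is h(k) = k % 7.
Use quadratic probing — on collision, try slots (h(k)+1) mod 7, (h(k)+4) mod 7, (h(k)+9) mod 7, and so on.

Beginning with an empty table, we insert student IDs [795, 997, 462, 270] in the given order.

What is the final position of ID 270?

5

Insert 795: h=4, slot 4 empty -> index 4.
Insert 997: h=3, slot 3 empty -> index 3.
Insert 462: h=0, slot 0 empty -> index 0.
Insert 270: h=4, slot 4 occupied -> index 5.
Table: [462, _, _, 997, 795, 270, _]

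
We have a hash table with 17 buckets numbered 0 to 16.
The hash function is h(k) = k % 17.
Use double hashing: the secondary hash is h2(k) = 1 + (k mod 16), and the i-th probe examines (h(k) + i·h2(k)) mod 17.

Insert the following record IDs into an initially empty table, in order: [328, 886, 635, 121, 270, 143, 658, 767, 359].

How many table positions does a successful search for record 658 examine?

Insert 328: h=5, slot 5 empty → index 5.
Insert 886: h=2, slot 2 empty → index 2.
Insert 635: h=6, slot 6 empty → index 6.
Insert 121: h=2, h2=10, slot 2 occupied → index 12.
Insert 270: h=15, slot 15 empty → index 15.
Insert 143: h=7, slot 7 empty → index 7.
Insert 658: h=12, h2=3, slots 12,15 occupied → index 1.
Insert 767: h=2, h2=16, slots 2,1 occupied → index 0.
Insert 359: h=2, h2=8, slot 2 occupied → index 10.
Table: [767, 658, 886, —, —, 328, 635, 143, —, —, 359, —, 121, —, —, 270, —]
Lookup 658: h=12, h2=3, probe 12,15,1 → found at 1.

3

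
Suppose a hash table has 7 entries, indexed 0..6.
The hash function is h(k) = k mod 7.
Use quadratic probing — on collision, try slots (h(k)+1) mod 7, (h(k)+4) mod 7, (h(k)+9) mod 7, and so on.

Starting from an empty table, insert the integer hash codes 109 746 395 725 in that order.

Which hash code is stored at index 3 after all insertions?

395

109 hashes to 4; slot 4 is free → place at 4.
746 hashes to 4; 4 taken → place at 5.
395 hashes to 3; slot 3 is free → place at 3.
725 hashes to 4; 4,5 taken → place at 1.
Table: [-, 725, -, 395, 109, 746, -]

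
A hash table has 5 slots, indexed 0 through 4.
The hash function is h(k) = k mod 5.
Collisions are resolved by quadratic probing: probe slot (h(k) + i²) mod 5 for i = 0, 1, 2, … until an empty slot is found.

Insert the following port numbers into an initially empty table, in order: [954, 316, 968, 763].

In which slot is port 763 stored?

2

954 hashes to 4; slot 4 is free => place at 4.
316 hashes to 1; slot 1 is free => place at 1.
968 hashes to 3; slot 3 is free => place at 3.
763 hashes to 3; 3,4 taken => place at 2.
Table: [-, 316, 763, 968, 954]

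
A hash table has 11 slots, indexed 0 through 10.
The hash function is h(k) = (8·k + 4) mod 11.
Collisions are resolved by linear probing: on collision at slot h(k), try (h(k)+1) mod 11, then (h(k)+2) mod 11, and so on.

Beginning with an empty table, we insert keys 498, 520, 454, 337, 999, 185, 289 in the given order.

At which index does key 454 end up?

498 hashes to 6; slot 6 is free -> place at 6.
520 hashes to 6; 6 taken -> place at 7.
454 hashes to 6; 6,7 taken -> place at 8.
337 hashes to 5; slot 5 is free -> place at 5.
999 hashes to 10; slot 10 is free -> place at 10.
185 hashes to 10; 10 taken -> place at 0.
289 hashes to 6; 6,7,8 taken -> place at 9.
Table: [185, —, —, —, —, 337, 498, 520, 454, 289, 999]

8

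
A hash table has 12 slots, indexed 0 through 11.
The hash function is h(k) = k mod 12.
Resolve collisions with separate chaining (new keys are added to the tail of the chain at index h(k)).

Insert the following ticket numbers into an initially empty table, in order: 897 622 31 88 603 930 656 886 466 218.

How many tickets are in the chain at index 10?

3

897 -> bucket 9
622 -> bucket 10
31 -> bucket 7
88 -> bucket 4
603 -> bucket 3
930 -> bucket 6
656 -> bucket 8
886 -> bucket 10 (collision)
466 -> bucket 10 (collision)
218 -> bucket 2
Final buckets:
0: _
1: _
2: 218
3: 603
4: 88
5: _
6: 930
7: 31
8: 656
9: 897
10: 622 -> 886 -> 466
11: _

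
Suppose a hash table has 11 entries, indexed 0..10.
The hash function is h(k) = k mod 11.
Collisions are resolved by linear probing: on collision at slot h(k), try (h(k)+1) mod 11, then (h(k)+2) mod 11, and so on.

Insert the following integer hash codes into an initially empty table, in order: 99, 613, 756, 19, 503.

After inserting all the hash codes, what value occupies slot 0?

Insert 99: h=0, slot 0 empty -> index 0.
Insert 613: h=8, slot 8 empty -> index 8.
Insert 756: h=8, slot 8 occupied -> index 9.
Insert 19: h=8, slots 8,9 occupied -> index 10.
Insert 503: h=8, slots 8,9,10,0 occupied -> index 1.
Table: [99, 503, -, -, -, -, -, -, 613, 756, 19]

99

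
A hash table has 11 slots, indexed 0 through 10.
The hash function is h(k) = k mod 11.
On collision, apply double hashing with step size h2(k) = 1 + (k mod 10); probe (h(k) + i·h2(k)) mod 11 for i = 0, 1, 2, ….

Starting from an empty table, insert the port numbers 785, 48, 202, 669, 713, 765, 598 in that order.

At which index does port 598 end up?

785: h=4 → slot 4
48: h=4, h2=9, probe 4,2 → slot 2
202: h=4, h2=3, probe 4,7 → slot 7
669: h=9 → slot 9
713: h=9, h2=4, probe 9,2,6 → slot 6
765: h=6, h2=6, probe 6,1 → slot 1
598: h=4, h2=9, probe 4,2,0 → slot 0
Table: [598, 765, 48, ∅, 785, ∅, 713, 202, ∅, 669, ∅]

0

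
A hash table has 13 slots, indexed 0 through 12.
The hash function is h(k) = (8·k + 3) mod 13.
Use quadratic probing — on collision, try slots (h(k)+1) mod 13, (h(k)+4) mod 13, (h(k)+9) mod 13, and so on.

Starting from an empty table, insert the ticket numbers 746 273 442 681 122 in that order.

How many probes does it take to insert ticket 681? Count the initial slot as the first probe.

Insert 746: h=4, slot 4 empty → index 4.
Insert 273: h=3, slot 3 empty → index 3.
Insert 442: h=3, slots 3,4 occupied → index 7.
Insert 681: h=4, slot 4 occupied → index 5.
Insert 122: h=4, slots 4,5 occupied → index 8.
Table: [., ., ., 273, 746, 681, ., 442, 122, ., ., ., .]

2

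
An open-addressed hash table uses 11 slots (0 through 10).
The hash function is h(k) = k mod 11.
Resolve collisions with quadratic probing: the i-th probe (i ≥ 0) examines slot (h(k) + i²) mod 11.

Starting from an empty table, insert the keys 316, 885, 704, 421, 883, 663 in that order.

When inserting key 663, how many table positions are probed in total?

316: h=8 => slot 8
885: h=5 => slot 5
704: h=0 => slot 0
421: h=3 => slot 3
883: h=3, probe 3,4 => slot 4
663: h=3, probe 3,4,7 => slot 7
Table: [704, _, _, 421, 883, 885, _, 663, 316, _, _]

3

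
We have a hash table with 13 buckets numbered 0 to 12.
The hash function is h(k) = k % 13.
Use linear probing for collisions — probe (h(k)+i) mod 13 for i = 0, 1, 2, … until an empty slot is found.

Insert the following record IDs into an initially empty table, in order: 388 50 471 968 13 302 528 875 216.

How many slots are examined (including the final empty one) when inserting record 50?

2

Insert 388: h=11, slot 11 empty -> index 11.
Insert 50: h=11, slot 11 occupied -> index 12.
Insert 471: h=3, slot 3 empty -> index 3.
Insert 968: h=6, slot 6 empty -> index 6.
Insert 13: h=0, slot 0 empty -> index 0.
Insert 302: h=3, slot 3 occupied -> index 4.
Insert 528: h=8, slot 8 empty -> index 8.
Insert 875: h=4, slot 4 occupied -> index 5.
Insert 216: h=8, slot 8 occupied -> index 9.
Table: [13, —, —, 471, 302, 875, 968, —, 528, 216, —, 388, 50]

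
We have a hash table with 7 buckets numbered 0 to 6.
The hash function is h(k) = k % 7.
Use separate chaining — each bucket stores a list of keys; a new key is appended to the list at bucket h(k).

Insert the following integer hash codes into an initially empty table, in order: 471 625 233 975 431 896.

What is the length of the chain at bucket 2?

4

Insert 471: h=2, bucket 2 empty -> new chain.
Insert 625: h=2, bucket 2 nonempty -> append to chain.
Insert 233: h=2, bucket 2 nonempty -> append to chain.
Insert 975: h=2, bucket 2 nonempty -> append to chain.
Insert 431: h=4, bucket 4 empty -> new chain.
Insert 896: h=0, bucket 0 empty -> new chain.
Final buckets:
0: 896
1: -
2: 471 -> 625 -> 233 -> 975
3: -
4: 431
5: -
6: -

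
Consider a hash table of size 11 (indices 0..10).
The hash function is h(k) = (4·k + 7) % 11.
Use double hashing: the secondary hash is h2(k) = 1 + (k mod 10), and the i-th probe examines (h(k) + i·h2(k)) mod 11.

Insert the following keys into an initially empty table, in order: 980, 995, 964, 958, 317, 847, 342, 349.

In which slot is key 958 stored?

9

980 hashes to 0; slot 0 is free => place at 0.
995 hashes to 5; slot 5 is free => place at 5.
964 hashes to 2; slot 2 is free => place at 2.
958 hashes to 0, h2=9; 0 taken => place at 9.
317 hashes to 10; slot 10 is free => place at 10.
847 hashes to 7; slot 7 is free => place at 7.
342 hashes to 0, h2=3; 0 taken => place at 3.
349 hashes to 6; slot 6 is free => place at 6.
Table: [980, —, 964, 342, —, 995, 349, 847, —, 958, 317]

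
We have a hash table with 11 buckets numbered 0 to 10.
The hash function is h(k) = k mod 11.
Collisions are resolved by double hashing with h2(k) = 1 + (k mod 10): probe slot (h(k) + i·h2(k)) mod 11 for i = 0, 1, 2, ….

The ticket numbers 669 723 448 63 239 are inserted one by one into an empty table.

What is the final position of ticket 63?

1

669: h=9 → slot 9
723: h=8 → slot 8
448: h=8, h2=9, probe 8,6 → slot 6
63: h=8, h2=4, probe 8,1 → slot 1
239: h=8, h2=10, probe 8,7 → slot 7
Table: [∅, 63, ∅, ∅, ∅, ∅, 448, 239, 723, 669, ∅]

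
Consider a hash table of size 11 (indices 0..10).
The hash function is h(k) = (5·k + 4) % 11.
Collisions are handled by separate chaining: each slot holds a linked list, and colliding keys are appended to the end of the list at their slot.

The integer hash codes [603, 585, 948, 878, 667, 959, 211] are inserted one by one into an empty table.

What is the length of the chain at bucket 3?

4

603 -> bucket 5
585 -> bucket 3
948 -> bucket 3 (collision)
878 -> bucket 5 (collision)
667 -> bucket 6
959 -> bucket 3 (collision)
211 -> bucket 3 (collision)
Final buckets:
0: —
1: —
2: —
3: 585 -> 948 -> 959 -> 211
4: —
5: 603 -> 878
6: 667
7: —
8: —
9: —
10: —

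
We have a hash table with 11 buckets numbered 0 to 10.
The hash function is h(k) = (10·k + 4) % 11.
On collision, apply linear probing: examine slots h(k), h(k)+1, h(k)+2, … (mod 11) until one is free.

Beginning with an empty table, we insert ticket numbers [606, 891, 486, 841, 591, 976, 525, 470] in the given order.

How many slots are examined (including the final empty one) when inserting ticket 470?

606: h=3 => slot 3
891: h=4 => slot 4
486: h=2 => slot 2
841: h=10 => slot 10
591: h=7 => slot 7
976: h=7, probe 7,8 => slot 8
525: h=7, probe 7,8,9 => slot 9
470: h=7, probe 7,8,9,10,0 => slot 0
Table: [470, -, 486, 606, 891, -, -, 591, 976, 525, 841]

5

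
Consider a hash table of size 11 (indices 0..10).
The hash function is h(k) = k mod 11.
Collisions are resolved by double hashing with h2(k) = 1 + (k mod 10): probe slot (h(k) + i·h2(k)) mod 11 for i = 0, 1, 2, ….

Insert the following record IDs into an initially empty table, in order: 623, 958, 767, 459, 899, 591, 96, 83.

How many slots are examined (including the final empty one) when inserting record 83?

3

Insert 623: h=7, slot 7 empty => index 7.
Insert 958: h=1, slot 1 empty => index 1.
Insert 767: h=8, slot 8 empty => index 8.
Insert 459: h=8, h2=10, slots 8,7 occupied => index 6.
Insert 899: h=8, h2=10, slots 8,7,6 occupied => index 5.
Insert 591: h=8, h2=2, slot 8 occupied => index 10.
Insert 96: h=8, h2=7, slot 8 occupied => index 4.
Insert 83: h=6, h2=4, slots 6,10 occupied => index 3.
Table: [∅, 958, ∅, 83, 96, 899, 459, 623, 767, ∅, 591]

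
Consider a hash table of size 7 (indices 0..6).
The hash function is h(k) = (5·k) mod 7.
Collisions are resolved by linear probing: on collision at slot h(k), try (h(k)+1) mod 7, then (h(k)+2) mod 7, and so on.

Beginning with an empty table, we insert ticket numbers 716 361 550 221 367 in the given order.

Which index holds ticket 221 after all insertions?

716: h=3 => slot 3
361: h=6 => slot 6
550: h=6, probe 6,0 => slot 0
221: h=6, probe 6,0,1 => slot 1
367: h=1, probe 1,2 => slot 2
Table: [550, 221, 367, 716, —, —, 361]

1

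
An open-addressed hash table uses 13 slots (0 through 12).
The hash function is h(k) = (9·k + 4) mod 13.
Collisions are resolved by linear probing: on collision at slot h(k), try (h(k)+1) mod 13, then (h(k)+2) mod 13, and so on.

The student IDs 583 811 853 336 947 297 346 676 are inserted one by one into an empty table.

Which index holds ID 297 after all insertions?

2

Insert 583: h=12, slot 12 empty → index 12.
Insert 811: h=10, slot 10 empty → index 10.
Insert 853: h=11, slot 11 empty → index 11.
Insert 336: h=12, slot 12 occupied → index 0.
Insert 947: h=12, slots 12,0 occupied → index 1.
Insert 297: h=12, slots 12,0,1 occupied → index 2.
Insert 346: h=11, slots 11,12,0,1,2 occupied → index 3.
Insert 676: h=4, slot 4 empty → index 4.
Table: [336, 947, 297, 346, 676, ., ., ., ., ., 811, 853, 583]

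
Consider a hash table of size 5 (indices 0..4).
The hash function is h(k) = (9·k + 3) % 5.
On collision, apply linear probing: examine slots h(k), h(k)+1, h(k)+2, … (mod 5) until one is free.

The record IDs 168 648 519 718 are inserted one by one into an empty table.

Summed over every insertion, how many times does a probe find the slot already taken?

168 hashes to 0; slot 0 is free -> place at 0.
648 hashes to 0; 0 taken -> place at 1.
519 hashes to 4; slot 4 is free -> place at 4.
718 hashes to 0; 0,1 taken -> place at 2.
Table: [168, 648, 718, —, 519]

3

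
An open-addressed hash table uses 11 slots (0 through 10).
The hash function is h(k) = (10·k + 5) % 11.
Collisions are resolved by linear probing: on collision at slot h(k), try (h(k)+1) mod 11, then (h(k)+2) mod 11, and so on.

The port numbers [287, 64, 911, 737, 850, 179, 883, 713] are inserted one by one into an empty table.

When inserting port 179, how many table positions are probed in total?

Insert 287: h=4, slot 4 empty -> index 4.
Insert 64: h=7, slot 7 empty -> index 7.
Insert 911: h=7, slot 7 occupied -> index 8.
Insert 737: h=5, slot 5 empty -> index 5.
Insert 850: h=2, slot 2 empty -> index 2.
Insert 179: h=2, slot 2 occupied -> index 3.
Insert 883: h=2, slots 2,3,4,5 occupied -> index 6.
Insert 713: h=7, slots 7,8 occupied -> index 9.
Table: [-, -, 850, 179, 287, 737, 883, 64, 911, 713, -]

2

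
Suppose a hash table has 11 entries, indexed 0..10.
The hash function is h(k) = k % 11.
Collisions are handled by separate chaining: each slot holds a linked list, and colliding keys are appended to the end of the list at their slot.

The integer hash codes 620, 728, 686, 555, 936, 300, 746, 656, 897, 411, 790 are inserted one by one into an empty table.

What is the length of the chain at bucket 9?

2

Insert 620: h=4, bucket 4 empty → new chain.
Insert 728: h=2, bucket 2 empty → new chain.
Insert 686: h=4, bucket 4 nonempty → append to chain.
Insert 555: h=5, bucket 5 empty → new chain.
Insert 936: h=1, bucket 1 empty → new chain.
Insert 300: h=3, bucket 3 empty → new chain.
Insert 746: h=9, bucket 9 empty → new chain.
Insert 656: h=7, bucket 7 empty → new chain.
Insert 897: h=6, bucket 6 empty → new chain.
Insert 411: h=4, bucket 4 nonempty → append to chain.
Insert 790: h=9, bucket 9 nonempty → append to chain.
Final buckets:
0: _
1: 936
2: 728
3: 300
4: 620 -> 686 -> 411
5: 555
6: 897
7: 656
8: _
9: 746 -> 790
10: _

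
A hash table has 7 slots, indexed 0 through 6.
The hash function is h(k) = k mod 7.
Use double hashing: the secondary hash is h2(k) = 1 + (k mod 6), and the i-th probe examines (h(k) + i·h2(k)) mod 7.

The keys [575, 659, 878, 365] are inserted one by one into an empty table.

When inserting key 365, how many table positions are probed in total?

575: h=1 → slot 1
659: h=1, h2=6, probe 1,0 → slot 0
878: h=3 → slot 3
365: h=1, h2=6, probe 1,0,6 → slot 6
Table: [659, 575, -, 878, -, -, 365]

3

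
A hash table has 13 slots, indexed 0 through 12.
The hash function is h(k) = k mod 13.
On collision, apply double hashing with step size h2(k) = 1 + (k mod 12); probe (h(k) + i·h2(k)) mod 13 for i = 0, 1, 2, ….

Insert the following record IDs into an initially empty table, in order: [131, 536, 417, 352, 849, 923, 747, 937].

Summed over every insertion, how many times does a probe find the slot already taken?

5

131: h=1 → slot 1
536: h=3 → slot 3
417: h=1, h2=10, probe 1,11 → slot 11
352: h=1, h2=5, probe 1,6 → slot 6
849: h=4 → slot 4
923: h=0 → slot 0
747: h=6, h2=4, probe 6,10 → slot 10
937: h=1, h2=2, probe 1,3,5 → slot 5
Table: [923, 131, ., 536, 849, 937, 352, ., ., ., 747, 417, .]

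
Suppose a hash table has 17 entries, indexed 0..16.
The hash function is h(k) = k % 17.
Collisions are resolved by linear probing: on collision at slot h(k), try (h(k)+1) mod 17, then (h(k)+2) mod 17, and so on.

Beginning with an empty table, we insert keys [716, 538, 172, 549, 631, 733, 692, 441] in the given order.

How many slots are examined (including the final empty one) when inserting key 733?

5

716: h=2 → slot 2
538: h=11 → slot 11
172: h=2, probe 2,3 → slot 3
549: h=5 → slot 5
631: h=2, probe 2,3,4 → slot 4
733: h=2, probe 2,3,4,5,6 → slot 6
692: h=12 → slot 12
441: h=16 → slot 16
Table: [_, _, 716, 172, 631, 549, 733, _, _, _, _, 538, 692, _, _, _, 441]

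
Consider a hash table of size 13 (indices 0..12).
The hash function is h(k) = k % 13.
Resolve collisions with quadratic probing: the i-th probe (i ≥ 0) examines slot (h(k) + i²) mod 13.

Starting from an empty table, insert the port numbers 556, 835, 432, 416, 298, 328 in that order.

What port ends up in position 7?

556: h=10 → slot 10
835: h=3 → slot 3
432: h=3, probe 3,4 → slot 4
416: h=0 → slot 0
298: h=12 → slot 12
328: h=3, probe 3,4,7 → slot 7
Table: [416, -, -, 835, 432, -, -, 328, -, -, 556, -, 298]

328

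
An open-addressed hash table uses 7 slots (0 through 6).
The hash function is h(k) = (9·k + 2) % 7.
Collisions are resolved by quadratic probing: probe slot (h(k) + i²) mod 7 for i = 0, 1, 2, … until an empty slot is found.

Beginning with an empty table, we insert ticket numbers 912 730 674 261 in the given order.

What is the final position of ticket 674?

3

912: h=6 -> slot 6
730: h=6, probe 6,0 -> slot 0
674: h=6, probe 6,0,3 -> slot 3
261: h=6, probe 6,0,3,1 -> slot 1
Table: [730, 261, -, 674, -, -, 912]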